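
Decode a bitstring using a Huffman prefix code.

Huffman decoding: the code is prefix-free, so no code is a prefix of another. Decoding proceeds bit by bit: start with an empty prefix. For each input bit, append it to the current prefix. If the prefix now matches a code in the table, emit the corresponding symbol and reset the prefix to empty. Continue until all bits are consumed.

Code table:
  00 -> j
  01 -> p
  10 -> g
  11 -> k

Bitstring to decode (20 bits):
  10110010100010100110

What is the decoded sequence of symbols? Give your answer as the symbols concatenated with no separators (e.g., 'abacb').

Answer: gkjggjggpg

Derivation:
Bit 0: prefix='1' (no match yet)
Bit 1: prefix='10' -> emit 'g', reset
Bit 2: prefix='1' (no match yet)
Bit 3: prefix='11' -> emit 'k', reset
Bit 4: prefix='0' (no match yet)
Bit 5: prefix='00' -> emit 'j', reset
Bit 6: prefix='1' (no match yet)
Bit 7: prefix='10' -> emit 'g', reset
Bit 8: prefix='1' (no match yet)
Bit 9: prefix='10' -> emit 'g', reset
Bit 10: prefix='0' (no match yet)
Bit 11: prefix='00' -> emit 'j', reset
Bit 12: prefix='1' (no match yet)
Bit 13: prefix='10' -> emit 'g', reset
Bit 14: prefix='1' (no match yet)
Bit 15: prefix='10' -> emit 'g', reset
Bit 16: prefix='0' (no match yet)
Bit 17: prefix='01' -> emit 'p', reset
Bit 18: prefix='1' (no match yet)
Bit 19: prefix='10' -> emit 'g', reset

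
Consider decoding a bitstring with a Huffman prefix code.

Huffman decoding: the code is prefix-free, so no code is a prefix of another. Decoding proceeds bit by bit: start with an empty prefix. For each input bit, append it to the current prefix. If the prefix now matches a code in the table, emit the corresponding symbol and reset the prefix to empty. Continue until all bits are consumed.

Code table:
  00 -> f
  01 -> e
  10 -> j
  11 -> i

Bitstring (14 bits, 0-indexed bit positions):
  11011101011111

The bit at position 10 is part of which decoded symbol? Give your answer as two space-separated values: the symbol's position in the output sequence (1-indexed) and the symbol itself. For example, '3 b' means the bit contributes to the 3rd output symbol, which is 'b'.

Bit 0: prefix='1' (no match yet)
Bit 1: prefix='11' -> emit 'i', reset
Bit 2: prefix='0' (no match yet)
Bit 3: prefix='01' -> emit 'e', reset
Bit 4: prefix='1' (no match yet)
Bit 5: prefix='11' -> emit 'i', reset
Bit 6: prefix='0' (no match yet)
Bit 7: prefix='01' -> emit 'e', reset
Bit 8: prefix='0' (no match yet)
Bit 9: prefix='01' -> emit 'e', reset
Bit 10: prefix='1' (no match yet)
Bit 11: prefix='11' -> emit 'i', reset
Bit 12: prefix='1' (no match yet)
Bit 13: prefix='11' -> emit 'i', reset

Answer: 6 i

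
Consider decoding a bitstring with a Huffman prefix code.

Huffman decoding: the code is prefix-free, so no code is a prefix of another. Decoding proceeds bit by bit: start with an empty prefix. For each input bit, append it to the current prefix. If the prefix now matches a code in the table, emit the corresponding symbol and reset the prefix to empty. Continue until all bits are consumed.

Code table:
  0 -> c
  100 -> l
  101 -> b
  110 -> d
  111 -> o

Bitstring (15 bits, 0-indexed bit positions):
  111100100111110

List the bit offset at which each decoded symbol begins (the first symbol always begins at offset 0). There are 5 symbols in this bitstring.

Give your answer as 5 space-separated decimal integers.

Bit 0: prefix='1' (no match yet)
Bit 1: prefix='11' (no match yet)
Bit 2: prefix='111' -> emit 'o', reset
Bit 3: prefix='1' (no match yet)
Bit 4: prefix='10' (no match yet)
Bit 5: prefix='100' -> emit 'l', reset
Bit 6: prefix='1' (no match yet)
Bit 7: prefix='10' (no match yet)
Bit 8: prefix='100' -> emit 'l', reset
Bit 9: prefix='1' (no match yet)
Bit 10: prefix='11' (no match yet)
Bit 11: prefix='111' -> emit 'o', reset
Bit 12: prefix='1' (no match yet)
Bit 13: prefix='11' (no match yet)
Bit 14: prefix='110' -> emit 'd', reset

Answer: 0 3 6 9 12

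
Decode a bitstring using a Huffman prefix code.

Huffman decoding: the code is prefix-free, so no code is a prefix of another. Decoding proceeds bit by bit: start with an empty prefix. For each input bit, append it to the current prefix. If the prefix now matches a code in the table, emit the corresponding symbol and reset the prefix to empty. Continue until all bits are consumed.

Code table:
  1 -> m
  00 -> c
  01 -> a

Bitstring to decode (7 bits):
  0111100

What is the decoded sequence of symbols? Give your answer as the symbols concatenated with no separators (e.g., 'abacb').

Answer: ammmc

Derivation:
Bit 0: prefix='0' (no match yet)
Bit 1: prefix='01' -> emit 'a', reset
Bit 2: prefix='1' -> emit 'm', reset
Bit 3: prefix='1' -> emit 'm', reset
Bit 4: prefix='1' -> emit 'm', reset
Bit 5: prefix='0' (no match yet)
Bit 6: prefix='00' -> emit 'c', reset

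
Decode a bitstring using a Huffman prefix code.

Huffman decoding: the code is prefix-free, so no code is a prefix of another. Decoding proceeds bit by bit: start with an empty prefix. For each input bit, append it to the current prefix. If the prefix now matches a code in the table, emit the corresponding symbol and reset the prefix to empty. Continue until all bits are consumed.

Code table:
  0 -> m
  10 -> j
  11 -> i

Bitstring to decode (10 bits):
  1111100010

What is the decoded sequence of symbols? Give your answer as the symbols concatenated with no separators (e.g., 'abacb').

Answer: iijmmj

Derivation:
Bit 0: prefix='1' (no match yet)
Bit 1: prefix='11' -> emit 'i', reset
Bit 2: prefix='1' (no match yet)
Bit 3: prefix='11' -> emit 'i', reset
Bit 4: prefix='1' (no match yet)
Bit 5: prefix='10' -> emit 'j', reset
Bit 6: prefix='0' -> emit 'm', reset
Bit 7: prefix='0' -> emit 'm', reset
Bit 8: prefix='1' (no match yet)
Bit 9: prefix='10' -> emit 'j', reset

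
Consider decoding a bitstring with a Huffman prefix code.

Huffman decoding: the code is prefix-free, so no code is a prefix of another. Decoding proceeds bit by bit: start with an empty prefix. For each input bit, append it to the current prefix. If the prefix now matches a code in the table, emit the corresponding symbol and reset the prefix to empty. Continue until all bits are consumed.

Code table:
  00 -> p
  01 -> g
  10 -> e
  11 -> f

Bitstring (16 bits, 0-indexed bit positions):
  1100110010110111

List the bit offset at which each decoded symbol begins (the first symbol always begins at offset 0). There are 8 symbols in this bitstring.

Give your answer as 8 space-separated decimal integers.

Answer: 0 2 4 6 8 10 12 14

Derivation:
Bit 0: prefix='1' (no match yet)
Bit 1: prefix='11' -> emit 'f', reset
Bit 2: prefix='0' (no match yet)
Bit 3: prefix='00' -> emit 'p', reset
Bit 4: prefix='1' (no match yet)
Bit 5: prefix='11' -> emit 'f', reset
Bit 6: prefix='0' (no match yet)
Bit 7: prefix='00' -> emit 'p', reset
Bit 8: prefix='1' (no match yet)
Bit 9: prefix='10' -> emit 'e', reset
Bit 10: prefix='1' (no match yet)
Bit 11: prefix='11' -> emit 'f', reset
Bit 12: prefix='0' (no match yet)
Bit 13: prefix='01' -> emit 'g', reset
Bit 14: prefix='1' (no match yet)
Bit 15: prefix='11' -> emit 'f', reset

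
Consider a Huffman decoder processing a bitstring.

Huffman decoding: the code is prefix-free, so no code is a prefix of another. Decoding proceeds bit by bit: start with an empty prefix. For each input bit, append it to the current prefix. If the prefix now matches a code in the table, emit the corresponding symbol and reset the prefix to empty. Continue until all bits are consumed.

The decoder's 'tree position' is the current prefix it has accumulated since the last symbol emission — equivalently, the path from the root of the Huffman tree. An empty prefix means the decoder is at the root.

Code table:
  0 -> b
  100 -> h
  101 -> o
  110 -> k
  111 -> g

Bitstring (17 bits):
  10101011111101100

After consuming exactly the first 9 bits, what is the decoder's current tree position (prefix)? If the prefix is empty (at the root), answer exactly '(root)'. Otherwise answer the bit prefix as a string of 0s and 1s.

Bit 0: prefix='1' (no match yet)
Bit 1: prefix='10' (no match yet)
Bit 2: prefix='101' -> emit 'o', reset
Bit 3: prefix='0' -> emit 'b', reset
Bit 4: prefix='1' (no match yet)
Bit 5: prefix='10' (no match yet)
Bit 6: prefix='101' -> emit 'o', reset
Bit 7: prefix='1' (no match yet)
Bit 8: prefix='11' (no match yet)

Answer: 11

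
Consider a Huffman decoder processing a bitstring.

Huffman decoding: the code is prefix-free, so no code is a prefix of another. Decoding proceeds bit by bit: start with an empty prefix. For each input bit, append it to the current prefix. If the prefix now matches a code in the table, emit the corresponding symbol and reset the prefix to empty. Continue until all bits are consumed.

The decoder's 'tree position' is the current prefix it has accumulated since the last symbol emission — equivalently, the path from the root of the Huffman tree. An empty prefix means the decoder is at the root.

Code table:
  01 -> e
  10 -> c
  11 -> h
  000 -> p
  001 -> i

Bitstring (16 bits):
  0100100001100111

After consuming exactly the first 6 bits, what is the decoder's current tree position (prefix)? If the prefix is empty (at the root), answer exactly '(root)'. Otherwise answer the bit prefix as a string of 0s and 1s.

Answer: 0

Derivation:
Bit 0: prefix='0' (no match yet)
Bit 1: prefix='01' -> emit 'e', reset
Bit 2: prefix='0' (no match yet)
Bit 3: prefix='00' (no match yet)
Bit 4: prefix='001' -> emit 'i', reset
Bit 5: prefix='0' (no match yet)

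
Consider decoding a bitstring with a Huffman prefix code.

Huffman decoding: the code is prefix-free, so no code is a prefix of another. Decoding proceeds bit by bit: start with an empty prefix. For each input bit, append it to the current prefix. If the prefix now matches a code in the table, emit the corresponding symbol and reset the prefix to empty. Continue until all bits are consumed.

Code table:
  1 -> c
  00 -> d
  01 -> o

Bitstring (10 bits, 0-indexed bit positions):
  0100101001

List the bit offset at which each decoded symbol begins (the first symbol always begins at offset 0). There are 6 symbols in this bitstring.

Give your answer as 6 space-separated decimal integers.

Answer: 0 2 4 5 7 9

Derivation:
Bit 0: prefix='0' (no match yet)
Bit 1: prefix='01' -> emit 'o', reset
Bit 2: prefix='0' (no match yet)
Bit 3: prefix='00' -> emit 'd', reset
Bit 4: prefix='1' -> emit 'c', reset
Bit 5: prefix='0' (no match yet)
Bit 6: prefix='01' -> emit 'o', reset
Bit 7: prefix='0' (no match yet)
Bit 8: prefix='00' -> emit 'd', reset
Bit 9: prefix='1' -> emit 'c', reset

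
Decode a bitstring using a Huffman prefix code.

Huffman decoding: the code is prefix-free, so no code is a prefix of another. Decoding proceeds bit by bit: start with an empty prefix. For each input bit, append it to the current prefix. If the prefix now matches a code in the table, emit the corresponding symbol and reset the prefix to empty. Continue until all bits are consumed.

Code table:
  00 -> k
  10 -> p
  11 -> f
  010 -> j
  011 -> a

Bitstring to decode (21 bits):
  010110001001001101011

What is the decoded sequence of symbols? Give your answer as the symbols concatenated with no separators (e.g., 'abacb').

Bit 0: prefix='0' (no match yet)
Bit 1: prefix='01' (no match yet)
Bit 2: prefix='010' -> emit 'j', reset
Bit 3: prefix='1' (no match yet)
Bit 4: prefix='11' -> emit 'f', reset
Bit 5: prefix='0' (no match yet)
Bit 6: prefix='00' -> emit 'k', reset
Bit 7: prefix='0' (no match yet)
Bit 8: prefix='01' (no match yet)
Bit 9: prefix='010' -> emit 'j', reset
Bit 10: prefix='0' (no match yet)
Bit 11: prefix='01' (no match yet)
Bit 12: prefix='010' -> emit 'j', reset
Bit 13: prefix='0' (no match yet)
Bit 14: prefix='01' (no match yet)
Bit 15: prefix='011' -> emit 'a', reset
Bit 16: prefix='0' (no match yet)
Bit 17: prefix='01' (no match yet)
Bit 18: prefix='010' -> emit 'j', reset
Bit 19: prefix='1' (no match yet)
Bit 20: prefix='11' -> emit 'f', reset

Answer: jfkjjajf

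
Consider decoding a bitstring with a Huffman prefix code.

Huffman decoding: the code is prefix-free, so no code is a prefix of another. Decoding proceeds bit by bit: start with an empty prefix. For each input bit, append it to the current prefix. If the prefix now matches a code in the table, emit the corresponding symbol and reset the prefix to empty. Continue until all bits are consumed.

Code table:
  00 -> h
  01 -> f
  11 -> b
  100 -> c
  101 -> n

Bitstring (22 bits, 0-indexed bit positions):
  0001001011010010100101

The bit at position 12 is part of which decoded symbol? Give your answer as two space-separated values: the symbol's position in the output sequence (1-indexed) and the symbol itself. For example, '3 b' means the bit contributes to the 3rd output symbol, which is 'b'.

Bit 0: prefix='0' (no match yet)
Bit 1: prefix='00' -> emit 'h', reset
Bit 2: prefix='0' (no match yet)
Bit 3: prefix='01' -> emit 'f', reset
Bit 4: prefix='0' (no match yet)
Bit 5: prefix='00' -> emit 'h', reset
Bit 6: prefix='1' (no match yet)
Bit 7: prefix='10' (no match yet)
Bit 8: prefix='101' -> emit 'n', reset
Bit 9: prefix='1' (no match yet)
Bit 10: prefix='10' (no match yet)
Bit 11: prefix='101' -> emit 'n', reset
Bit 12: prefix='0' (no match yet)
Bit 13: prefix='00' -> emit 'h', reset
Bit 14: prefix='1' (no match yet)
Bit 15: prefix='10' (no match yet)
Bit 16: prefix='101' -> emit 'n', reset

Answer: 6 h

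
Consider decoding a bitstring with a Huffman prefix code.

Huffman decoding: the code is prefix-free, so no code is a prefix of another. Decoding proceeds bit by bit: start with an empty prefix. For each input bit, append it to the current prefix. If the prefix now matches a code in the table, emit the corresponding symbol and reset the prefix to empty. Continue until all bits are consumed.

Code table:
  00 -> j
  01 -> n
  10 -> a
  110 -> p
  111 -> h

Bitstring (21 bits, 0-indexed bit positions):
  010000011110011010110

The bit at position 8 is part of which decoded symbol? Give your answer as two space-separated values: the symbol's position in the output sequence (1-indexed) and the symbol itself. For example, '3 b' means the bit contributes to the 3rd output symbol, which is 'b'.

Bit 0: prefix='0' (no match yet)
Bit 1: prefix='01' -> emit 'n', reset
Bit 2: prefix='0' (no match yet)
Bit 3: prefix='00' -> emit 'j', reset
Bit 4: prefix='0' (no match yet)
Bit 5: prefix='00' -> emit 'j', reset
Bit 6: prefix='0' (no match yet)
Bit 7: prefix='01' -> emit 'n', reset
Bit 8: prefix='1' (no match yet)
Bit 9: prefix='11' (no match yet)
Bit 10: prefix='111' -> emit 'h', reset
Bit 11: prefix='0' (no match yet)
Bit 12: prefix='00' -> emit 'j', reset

Answer: 5 h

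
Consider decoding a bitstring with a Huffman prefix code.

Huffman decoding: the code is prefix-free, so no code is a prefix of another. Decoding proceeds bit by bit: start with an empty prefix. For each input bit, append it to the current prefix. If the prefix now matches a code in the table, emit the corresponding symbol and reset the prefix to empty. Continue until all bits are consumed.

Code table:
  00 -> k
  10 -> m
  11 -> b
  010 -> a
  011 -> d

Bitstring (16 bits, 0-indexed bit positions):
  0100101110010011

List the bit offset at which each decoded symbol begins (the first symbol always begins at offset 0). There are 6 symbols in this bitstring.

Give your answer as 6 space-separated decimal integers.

Bit 0: prefix='0' (no match yet)
Bit 1: prefix='01' (no match yet)
Bit 2: prefix='010' -> emit 'a', reset
Bit 3: prefix='0' (no match yet)
Bit 4: prefix='01' (no match yet)
Bit 5: prefix='010' -> emit 'a', reset
Bit 6: prefix='1' (no match yet)
Bit 7: prefix='11' -> emit 'b', reset
Bit 8: prefix='1' (no match yet)
Bit 9: prefix='10' -> emit 'm', reset
Bit 10: prefix='0' (no match yet)
Bit 11: prefix='01' (no match yet)
Bit 12: prefix='010' -> emit 'a', reset
Bit 13: prefix='0' (no match yet)
Bit 14: prefix='01' (no match yet)
Bit 15: prefix='011' -> emit 'd', reset

Answer: 0 3 6 8 10 13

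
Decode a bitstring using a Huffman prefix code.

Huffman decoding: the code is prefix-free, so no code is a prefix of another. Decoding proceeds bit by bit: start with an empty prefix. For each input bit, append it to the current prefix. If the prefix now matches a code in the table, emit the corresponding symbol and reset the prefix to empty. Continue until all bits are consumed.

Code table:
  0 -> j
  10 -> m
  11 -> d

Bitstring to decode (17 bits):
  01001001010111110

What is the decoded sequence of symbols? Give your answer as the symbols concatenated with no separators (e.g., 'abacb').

Bit 0: prefix='0' -> emit 'j', reset
Bit 1: prefix='1' (no match yet)
Bit 2: prefix='10' -> emit 'm', reset
Bit 3: prefix='0' -> emit 'j', reset
Bit 4: prefix='1' (no match yet)
Bit 5: prefix='10' -> emit 'm', reset
Bit 6: prefix='0' -> emit 'j', reset
Bit 7: prefix='1' (no match yet)
Bit 8: prefix='10' -> emit 'm', reset
Bit 9: prefix='1' (no match yet)
Bit 10: prefix='10' -> emit 'm', reset
Bit 11: prefix='1' (no match yet)
Bit 12: prefix='11' -> emit 'd', reset
Bit 13: prefix='1' (no match yet)
Bit 14: prefix='11' -> emit 'd', reset
Bit 15: prefix='1' (no match yet)
Bit 16: prefix='10' -> emit 'm', reset

Answer: jmjmjmmddm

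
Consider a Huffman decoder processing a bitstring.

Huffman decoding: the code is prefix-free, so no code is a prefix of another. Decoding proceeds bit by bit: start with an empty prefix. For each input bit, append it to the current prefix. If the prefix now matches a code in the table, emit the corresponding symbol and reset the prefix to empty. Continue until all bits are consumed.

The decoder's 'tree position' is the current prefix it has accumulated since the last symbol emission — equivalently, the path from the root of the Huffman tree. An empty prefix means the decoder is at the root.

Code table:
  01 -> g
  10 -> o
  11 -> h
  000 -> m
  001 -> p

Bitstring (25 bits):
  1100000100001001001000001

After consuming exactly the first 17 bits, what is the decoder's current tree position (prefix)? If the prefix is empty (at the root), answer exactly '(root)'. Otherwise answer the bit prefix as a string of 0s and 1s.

Bit 0: prefix='1' (no match yet)
Bit 1: prefix='11' -> emit 'h', reset
Bit 2: prefix='0' (no match yet)
Bit 3: prefix='00' (no match yet)
Bit 4: prefix='000' -> emit 'm', reset
Bit 5: prefix='0' (no match yet)
Bit 6: prefix='00' (no match yet)
Bit 7: prefix='001' -> emit 'p', reset
Bit 8: prefix='0' (no match yet)
Bit 9: prefix='00' (no match yet)
Bit 10: prefix='000' -> emit 'm', reset
Bit 11: prefix='0' (no match yet)
Bit 12: prefix='01' -> emit 'g', reset
Bit 13: prefix='0' (no match yet)
Bit 14: prefix='00' (no match yet)
Bit 15: prefix='001' -> emit 'p', reset
Bit 16: prefix='0' (no match yet)

Answer: 0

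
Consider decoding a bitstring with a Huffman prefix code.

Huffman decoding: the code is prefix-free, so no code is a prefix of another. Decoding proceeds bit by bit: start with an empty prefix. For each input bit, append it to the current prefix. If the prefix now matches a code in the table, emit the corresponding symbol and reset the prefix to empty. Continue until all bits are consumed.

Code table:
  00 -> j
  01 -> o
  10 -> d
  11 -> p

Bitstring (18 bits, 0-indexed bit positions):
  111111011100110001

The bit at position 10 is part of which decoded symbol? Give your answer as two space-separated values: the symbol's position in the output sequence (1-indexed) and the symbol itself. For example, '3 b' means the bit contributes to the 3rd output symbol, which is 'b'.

Answer: 6 j

Derivation:
Bit 0: prefix='1' (no match yet)
Bit 1: prefix='11' -> emit 'p', reset
Bit 2: prefix='1' (no match yet)
Bit 3: prefix='11' -> emit 'p', reset
Bit 4: prefix='1' (no match yet)
Bit 5: prefix='11' -> emit 'p', reset
Bit 6: prefix='0' (no match yet)
Bit 7: prefix='01' -> emit 'o', reset
Bit 8: prefix='1' (no match yet)
Bit 9: prefix='11' -> emit 'p', reset
Bit 10: prefix='0' (no match yet)
Bit 11: prefix='00' -> emit 'j', reset
Bit 12: prefix='1' (no match yet)
Bit 13: prefix='11' -> emit 'p', reset
Bit 14: prefix='0' (no match yet)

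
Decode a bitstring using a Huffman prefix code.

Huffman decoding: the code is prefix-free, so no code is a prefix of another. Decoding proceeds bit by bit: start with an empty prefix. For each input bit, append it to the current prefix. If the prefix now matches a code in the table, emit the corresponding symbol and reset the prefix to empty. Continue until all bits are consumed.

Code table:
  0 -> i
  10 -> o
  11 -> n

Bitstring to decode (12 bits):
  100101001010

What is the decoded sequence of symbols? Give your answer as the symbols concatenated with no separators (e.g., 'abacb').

Bit 0: prefix='1' (no match yet)
Bit 1: prefix='10' -> emit 'o', reset
Bit 2: prefix='0' -> emit 'i', reset
Bit 3: prefix='1' (no match yet)
Bit 4: prefix='10' -> emit 'o', reset
Bit 5: prefix='1' (no match yet)
Bit 6: prefix='10' -> emit 'o', reset
Bit 7: prefix='0' -> emit 'i', reset
Bit 8: prefix='1' (no match yet)
Bit 9: prefix='10' -> emit 'o', reset
Bit 10: prefix='1' (no match yet)
Bit 11: prefix='10' -> emit 'o', reset

Answer: oiooioo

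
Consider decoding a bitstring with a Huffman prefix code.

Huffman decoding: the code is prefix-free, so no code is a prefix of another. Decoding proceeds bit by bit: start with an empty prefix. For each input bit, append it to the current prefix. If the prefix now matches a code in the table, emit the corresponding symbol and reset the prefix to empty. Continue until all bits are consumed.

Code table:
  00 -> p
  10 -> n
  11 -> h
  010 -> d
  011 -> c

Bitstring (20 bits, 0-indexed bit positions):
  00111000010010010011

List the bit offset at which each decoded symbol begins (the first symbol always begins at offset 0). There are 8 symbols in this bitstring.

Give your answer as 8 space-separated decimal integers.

Bit 0: prefix='0' (no match yet)
Bit 1: prefix='00' -> emit 'p', reset
Bit 2: prefix='1' (no match yet)
Bit 3: prefix='11' -> emit 'h', reset
Bit 4: prefix='1' (no match yet)
Bit 5: prefix='10' -> emit 'n', reset
Bit 6: prefix='0' (no match yet)
Bit 7: prefix='00' -> emit 'p', reset
Bit 8: prefix='0' (no match yet)
Bit 9: prefix='01' (no match yet)
Bit 10: prefix='010' -> emit 'd', reset
Bit 11: prefix='0' (no match yet)
Bit 12: prefix='01' (no match yet)
Bit 13: prefix='010' -> emit 'd', reset
Bit 14: prefix='0' (no match yet)
Bit 15: prefix='01' (no match yet)
Bit 16: prefix='010' -> emit 'd', reset
Bit 17: prefix='0' (no match yet)
Bit 18: prefix='01' (no match yet)
Bit 19: prefix='011' -> emit 'c', reset

Answer: 0 2 4 6 8 11 14 17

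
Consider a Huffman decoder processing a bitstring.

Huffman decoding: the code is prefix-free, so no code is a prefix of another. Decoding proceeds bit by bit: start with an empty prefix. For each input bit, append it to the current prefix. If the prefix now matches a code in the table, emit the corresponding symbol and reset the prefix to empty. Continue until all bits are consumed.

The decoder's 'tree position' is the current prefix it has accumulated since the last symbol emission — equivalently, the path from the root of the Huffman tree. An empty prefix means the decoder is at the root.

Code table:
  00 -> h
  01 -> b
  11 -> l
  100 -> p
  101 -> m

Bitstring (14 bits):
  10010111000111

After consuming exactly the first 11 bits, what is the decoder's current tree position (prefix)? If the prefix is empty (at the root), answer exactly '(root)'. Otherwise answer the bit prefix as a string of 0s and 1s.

Bit 0: prefix='1' (no match yet)
Bit 1: prefix='10' (no match yet)
Bit 2: prefix='100' -> emit 'p', reset
Bit 3: prefix='1' (no match yet)
Bit 4: prefix='10' (no match yet)
Bit 5: prefix='101' -> emit 'm', reset
Bit 6: prefix='1' (no match yet)
Bit 7: prefix='11' -> emit 'l', reset
Bit 8: prefix='0' (no match yet)
Bit 9: prefix='00' -> emit 'h', reset
Bit 10: prefix='0' (no match yet)

Answer: 0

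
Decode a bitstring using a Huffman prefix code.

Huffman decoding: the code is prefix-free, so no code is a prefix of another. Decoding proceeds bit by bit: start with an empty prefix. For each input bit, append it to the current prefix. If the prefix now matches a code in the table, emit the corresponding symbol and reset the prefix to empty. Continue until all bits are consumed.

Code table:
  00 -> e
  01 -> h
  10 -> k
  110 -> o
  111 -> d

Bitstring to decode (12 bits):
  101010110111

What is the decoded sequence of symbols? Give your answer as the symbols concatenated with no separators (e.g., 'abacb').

Bit 0: prefix='1' (no match yet)
Bit 1: prefix='10' -> emit 'k', reset
Bit 2: prefix='1' (no match yet)
Bit 3: prefix='10' -> emit 'k', reset
Bit 4: prefix='1' (no match yet)
Bit 5: prefix='10' -> emit 'k', reset
Bit 6: prefix='1' (no match yet)
Bit 7: prefix='11' (no match yet)
Bit 8: prefix='110' -> emit 'o', reset
Bit 9: prefix='1' (no match yet)
Bit 10: prefix='11' (no match yet)
Bit 11: prefix='111' -> emit 'd', reset

Answer: kkkod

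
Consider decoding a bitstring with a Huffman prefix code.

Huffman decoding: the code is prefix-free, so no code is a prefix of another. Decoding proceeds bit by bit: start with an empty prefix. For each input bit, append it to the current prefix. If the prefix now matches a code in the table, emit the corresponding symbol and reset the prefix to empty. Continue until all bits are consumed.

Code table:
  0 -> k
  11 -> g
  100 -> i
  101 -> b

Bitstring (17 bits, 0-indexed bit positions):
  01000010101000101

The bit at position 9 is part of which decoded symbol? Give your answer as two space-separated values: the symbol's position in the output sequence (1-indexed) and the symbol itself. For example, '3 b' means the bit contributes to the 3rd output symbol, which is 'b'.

Answer: 6 k

Derivation:
Bit 0: prefix='0' -> emit 'k', reset
Bit 1: prefix='1' (no match yet)
Bit 2: prefix='10' (no match yet)
Bit 3: prefix='100' -> emit 'i', reset
Bit 4: prefix='0' -> emit 'k', reset
Bit 5: prefix='0' -> emit 'k', reset
Bit 6: prefix='1' (no match yet)
Bit 7: prefix='10' (no match yet)
Bit 8: prefix='101' -> emit 'b', reset
Bit 9: prefix='0' -> emit 'k', reset
Bit 10: prefix='1' (no match yet)
Bit 11: prefix='10' (no match yet)
Bit 12: prefix='100' -> emit 'i', reset
Bit 13: prefix='0' -> emit 'k', reset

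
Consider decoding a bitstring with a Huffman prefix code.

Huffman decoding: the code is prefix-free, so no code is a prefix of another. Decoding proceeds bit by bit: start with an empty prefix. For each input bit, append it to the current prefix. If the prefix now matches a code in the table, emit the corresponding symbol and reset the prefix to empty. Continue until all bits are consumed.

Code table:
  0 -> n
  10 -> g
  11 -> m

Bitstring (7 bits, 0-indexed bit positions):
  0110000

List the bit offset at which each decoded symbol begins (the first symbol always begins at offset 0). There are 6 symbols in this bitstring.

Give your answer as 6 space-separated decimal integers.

Bit 0: prefix='0' -> emit 'n', reset
Bit 1: prefix='1' (no match yet)
Bit 2: prefix='11' -> emit 'm', reset
Bit 3: prefix='0' -> emit 'n', reset
Bit 4: prefix='0' -> emit 'n', reset
Bit 5: prefix='0' -> emit 'n', reset
Bit 6: prefix='0' -> emit 'n', reset

Answer: 0 1 3 4 5 6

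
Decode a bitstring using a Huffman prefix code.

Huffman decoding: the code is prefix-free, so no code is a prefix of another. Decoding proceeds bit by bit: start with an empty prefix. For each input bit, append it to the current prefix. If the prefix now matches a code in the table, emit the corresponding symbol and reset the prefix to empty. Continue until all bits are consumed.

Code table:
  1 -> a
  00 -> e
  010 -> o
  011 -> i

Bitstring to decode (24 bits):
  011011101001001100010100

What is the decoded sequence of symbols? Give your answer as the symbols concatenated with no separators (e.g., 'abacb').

Bit 0: prefix='0' (no match yet)
Bit 1: prefix='01' (no match yet)
Bit 2: prefix='011' -> emit 'i', reset
Bit 3: prefix='0' (no match yet)
Bit 4: prefix='01' (no match yet)
Bit 5: prefix='011' -> emit 'i', reset
Bit 6: prefix='1' -> emit 'a', reset
Bit 7: prefix='0' (no match yet)
Bit 8: prefix='01' (no match yet)
Bit 9: prefix='010' -> emit 'o', reset
Bit 10: prefix='0' (no match yet)
Bit 11: prefix='01' (no match yet)
Bit 12: prefix='010' -> emit 'o', reset
Bit 13: prefix='0' (no match yet)
Bit 14: prefix='01' (no match yet)
Bit 15: prefix='011' -> emit 'i', reset
Bit 16: prefix='0' (no match yet)
Bit 17: prefix='00' -> emit 'e', reset
Bit 18: prefix='0' (no match yet)
Bit 19: prefix='01' (no match yet)
Bit 20: prefix='010' -> emit 'o', reset
Bit 21: prefix='1' -> emit 'a', reset
Bit 22: prefix='0' (no match yet)
Bit 23: prefix='00' -> emit 'e', reset

Answer: iiaooieoae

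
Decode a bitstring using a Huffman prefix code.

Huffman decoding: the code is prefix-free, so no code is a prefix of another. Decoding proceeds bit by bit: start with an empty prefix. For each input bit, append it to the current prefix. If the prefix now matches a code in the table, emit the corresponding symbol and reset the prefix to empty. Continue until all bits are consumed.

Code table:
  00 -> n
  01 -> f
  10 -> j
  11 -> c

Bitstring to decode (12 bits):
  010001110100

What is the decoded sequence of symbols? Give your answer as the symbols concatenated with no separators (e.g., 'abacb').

Bit 0: prefix='0' (no match yet)
Bit 1: prefix='01' -> emit 'f', reset
Bit 2: prefix='0' (no match yet)
Bit 3: prefix='00' -> emit 'n', reset
Bit 4: prefix='0' (no match yet)
Bit 5: prefix='01' -> emit 'f', reset
Bit 6: prefix='1' (no match yet)
Bit 7: prefix='11' -> emit 'c', reset
Bit 8: prefix='0' (no match yet)
Bit 9: prefix='01' -> emit 'f', reset
Bit 10: prefix='0' (no match yet)
Bit 11: prefix='00' -> emit 'n', reset

Answer: fnfcfn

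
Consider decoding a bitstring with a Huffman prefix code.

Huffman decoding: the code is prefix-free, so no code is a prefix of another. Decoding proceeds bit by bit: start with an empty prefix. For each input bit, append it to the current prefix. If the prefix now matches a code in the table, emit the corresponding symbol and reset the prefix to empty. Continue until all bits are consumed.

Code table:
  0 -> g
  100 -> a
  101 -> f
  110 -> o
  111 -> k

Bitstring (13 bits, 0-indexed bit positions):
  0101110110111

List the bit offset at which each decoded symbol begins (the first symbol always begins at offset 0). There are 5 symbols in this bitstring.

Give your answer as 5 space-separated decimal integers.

Answer: 0 1 4 7 10

Derivation:
Bit 0: prefix='0' -> emit 'g', reset
Bit 1: prefix='1' (no match yet)
Bit 2: prefix='10' (no match yet)
Bit 3: prefix='101' -> emit 'f', reset
Bit 4: prefix='1' (no match yet)
Bit 5: prefix='11' (no match yet)
Bit 6: prefix='110' -> emit 'o', reset
Bit 7: prefix='1' (no match yet)
Bit 8: prefix='11' (no match yet)
Bit 9: prefix='110' -> emit 'o', reset
Bit 10: prefix='1' (no match yet)
Bit 11: prefix='11' (no match yet)
Bit 12: prefix='111' -> emit 'k', reset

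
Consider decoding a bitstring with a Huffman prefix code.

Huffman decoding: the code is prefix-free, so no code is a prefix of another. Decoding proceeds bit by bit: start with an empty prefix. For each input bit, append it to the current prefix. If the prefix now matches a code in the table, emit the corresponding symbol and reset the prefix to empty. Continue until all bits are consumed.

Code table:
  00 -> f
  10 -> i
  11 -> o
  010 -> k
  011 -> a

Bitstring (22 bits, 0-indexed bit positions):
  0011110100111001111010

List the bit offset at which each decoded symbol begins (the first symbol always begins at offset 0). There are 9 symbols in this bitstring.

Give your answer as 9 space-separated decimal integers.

Answer: 0 2 4 6 9 12 14 17 19

Derivation:
Bit 0: prefix='0' (no match yet)
Bit 1: prefix='00' -> emit 'f', reset
Bit 2: prefix='1' (no match yet)
Bit 3: prefix='11' -> emit 'o', reset
Bit 4: prefix='1' (no match yet)
Bit 5: prefix='11' -> emit 'o', reset
Bit 6: prefix='0' (no match yet)
Bit 7: prefix='01' (no match yet)
Bit 8: prefix='010' -> emit 'k', reset
Bit 9: prefix='0' (no match yet)
Bit 10: prefix='01' (no match yet)
Bit 11: prefix='011' -> emit 'a', reset
Bit 12: prefix='1' (no match yet)
Bit 13: prefix='10' -> emit 'i', reset
Bit 14: prefix='0' (no match yet)
Bit 15: prefix='01' (no match yet)
Bit 16: prefix='011' -> emit 'a', reset
Bit 17: prefix='1' (no match yet)
Bit 18: prefix='11' -> emit 'o', reset
Bit 19: prefix='0' (no match yet)
Bit 20: prefix='01' (no match yet)
Bit 21: prefix='010' -> emit 'k', reset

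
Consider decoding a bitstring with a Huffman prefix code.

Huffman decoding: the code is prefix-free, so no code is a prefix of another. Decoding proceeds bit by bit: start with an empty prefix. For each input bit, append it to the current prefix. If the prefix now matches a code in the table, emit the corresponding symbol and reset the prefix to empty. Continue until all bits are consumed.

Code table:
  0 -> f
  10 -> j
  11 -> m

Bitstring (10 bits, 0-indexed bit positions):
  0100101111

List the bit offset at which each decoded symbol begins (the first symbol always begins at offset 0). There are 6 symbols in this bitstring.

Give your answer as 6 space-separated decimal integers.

Bit 0: prefix='0' -> emit 'f', reset
Bit 1: prefix='1' (no match yet)
Bit 2: prefix='10' -> emit 'j', reset
Bit 3: prefix='0' -> emit 'f', reset
Bit 4: prefix='1' (no match yet)
Bit 5: prefix='10' -> emit 'j', reset
Bit 6: prefix='1' (no match yet)
Bit 7: prefix='11' -> emit 'm', reset
Bit 8: prefix='1' (no match yet)
Bit 9: prefix='11' -> emit 'm', reset

Answer: 0 1 3 4 6 8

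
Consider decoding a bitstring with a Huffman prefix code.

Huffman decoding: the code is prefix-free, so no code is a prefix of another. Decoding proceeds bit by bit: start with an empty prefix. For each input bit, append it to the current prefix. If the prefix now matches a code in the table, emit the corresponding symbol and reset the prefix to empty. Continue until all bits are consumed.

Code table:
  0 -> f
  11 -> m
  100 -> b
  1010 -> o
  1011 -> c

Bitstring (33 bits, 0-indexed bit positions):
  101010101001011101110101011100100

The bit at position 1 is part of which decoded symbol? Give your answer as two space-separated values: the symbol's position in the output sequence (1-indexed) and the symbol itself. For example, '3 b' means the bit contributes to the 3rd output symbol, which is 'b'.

Bit 0: prefix='1' (no match yet)
Bit 1: prefix='10' (no match yet)
Bit 2: prefix='101' (no match yet)
Bit 3: prefix='1010' -> emit 'o', reset
Bit 4: prefix='1' (no match yet)
Bit 5: prefix='10' (no match yet)

Answer: 1 o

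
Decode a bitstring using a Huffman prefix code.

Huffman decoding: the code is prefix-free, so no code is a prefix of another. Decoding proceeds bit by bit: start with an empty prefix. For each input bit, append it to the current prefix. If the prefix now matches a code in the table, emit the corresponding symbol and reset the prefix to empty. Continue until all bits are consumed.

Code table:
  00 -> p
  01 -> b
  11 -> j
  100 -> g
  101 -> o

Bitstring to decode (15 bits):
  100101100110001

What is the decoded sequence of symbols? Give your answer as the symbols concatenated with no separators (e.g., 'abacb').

Answer: gogjpb

Derivation:
Bit 0: prefix='1' (no match yet)
Bit 1: prefix='10' (no match yet)
Bit 2: prefix='100' -> emit 'g', reset
Bit 3: prefix='1' (no match yet)
Bit 4: prefix='10' (no match yet)
Bit 5: prefix='101' -> emit 'o', reset
Bit 6: prefix='1' (no match yet)
Bit 7: prefix='10' (no match yet)
Bit 8: prefix='100' -> emit 'g', reset
Bit 9: prefix='1' (no match yet)
Bit 10: prefix='11' -> emit 'j', reset
Bit 11: prefix='0' (no match yet)
Bit 12: prefix='00' -> emit 'p', reset
Bit 13: prefix='0' (no match yet)
Bit 14: prefix='01' -> emit 'b', reset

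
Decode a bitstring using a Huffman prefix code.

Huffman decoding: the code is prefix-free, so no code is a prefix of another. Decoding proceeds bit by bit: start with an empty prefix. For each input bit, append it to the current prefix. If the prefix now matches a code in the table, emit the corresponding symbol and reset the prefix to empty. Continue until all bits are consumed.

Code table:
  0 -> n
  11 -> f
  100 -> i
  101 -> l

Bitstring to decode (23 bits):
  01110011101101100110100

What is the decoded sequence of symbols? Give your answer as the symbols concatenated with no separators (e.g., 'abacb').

Answer: nfifllifni

Derivation:
Bit 0: prefix='0' -> emit 'n', reset
Bit 1: prefix='1' (no match yet)
Bit 2: prefix='11' -> emit 'f', reset
Bit 3: prefix='1' (no match yet)
Bit 4: prefix='10' (no match yet)
Bit 5: prefix='100' -> emit 'i', reset
Bit 6: prefix='1' (no match yet)
Bit 7: prefix='11' -> emit 'f', reset
Bit 8: prefix='1' (no match yet)
Bit 9: prefix='10' (no match yet)
Bit 10: prefix='101' -> emit 'l', reset
Bit 11: prefix='1' (no match yet)
Bit 12: prefix='10' (no match yet)
Bit 13: prefix='101' -> emit 'l', reset
Bit 14: prefix='1' (no match yet)
Bit 15: prefix='10' (no match yet)
Bit 16: prefix='100' -> emit 'i', reset
Bit 17: prefix='1' (no match yet)
Bit 18: prefix='11' -> emit 'f', reset
Bit 19: prefix='0' -> emit 'n', reset
Bit 20: prefix='1' (no match yet)
Bit 21: prefix='10' (no match yet)
Bit 22: prefix='100' -> emit 'i', reset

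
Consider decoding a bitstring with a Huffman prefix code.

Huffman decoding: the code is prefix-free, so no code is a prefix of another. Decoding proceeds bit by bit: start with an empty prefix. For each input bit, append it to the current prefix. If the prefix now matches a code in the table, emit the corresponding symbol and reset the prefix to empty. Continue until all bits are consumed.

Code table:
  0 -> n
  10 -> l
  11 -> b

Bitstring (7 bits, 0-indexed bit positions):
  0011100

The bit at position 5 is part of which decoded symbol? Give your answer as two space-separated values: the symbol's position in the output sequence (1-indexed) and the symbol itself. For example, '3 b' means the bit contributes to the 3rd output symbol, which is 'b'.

Answer: 4 l

Derivation:
Bit 0: prefix='0' -> emit 'n', reset
Bit 1: prefix='0' -> emit 'n', reset
Bit 2: prefix='1' (no match yet)
Bit 3: prefix='11' -> emit 'b', reset
Bit 4: prefix='1' (no match yet)
Bit 5: prefix='10' -> emit 'l', reset
Bit 6: prefix='0' -> emit 'n', reset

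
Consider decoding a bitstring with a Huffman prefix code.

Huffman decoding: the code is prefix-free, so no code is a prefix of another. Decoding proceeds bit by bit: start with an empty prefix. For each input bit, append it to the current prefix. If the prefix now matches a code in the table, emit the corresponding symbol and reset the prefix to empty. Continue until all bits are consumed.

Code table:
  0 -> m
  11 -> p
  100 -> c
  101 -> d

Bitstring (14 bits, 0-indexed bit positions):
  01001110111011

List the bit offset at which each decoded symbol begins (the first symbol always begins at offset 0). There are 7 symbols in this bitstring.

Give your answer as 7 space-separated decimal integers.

Answer: 0 1 4 6 9 11 12

Derivation:
Bit 0: prefix='0' -> emit 'm', reset
Bit 1: prefix='1' (no match yet)
Bit 2: prefix='10' (no match yet)
Bit 3: prefix='100' -> emit 'c', reset
Bit 4: prefix='1' (no match yet)
Bit 5: prefix='11' -> emit 'p', reset
Bit 6: prefix='1' (no match yet)
Bit 7: prefix='10' (no match yet)
Bit 8: prefix='101' -> emit 'd', reset
Bit 9: prefix='1' (no match yet)
Bit 10: prefix='11' -> emit 'p', reset
Bit 11: prefix='0' -> emit 'm', reset
Bit 12: prefix='1' (no match yet)
Bit 13: prefix='11' -> emit 'p', reset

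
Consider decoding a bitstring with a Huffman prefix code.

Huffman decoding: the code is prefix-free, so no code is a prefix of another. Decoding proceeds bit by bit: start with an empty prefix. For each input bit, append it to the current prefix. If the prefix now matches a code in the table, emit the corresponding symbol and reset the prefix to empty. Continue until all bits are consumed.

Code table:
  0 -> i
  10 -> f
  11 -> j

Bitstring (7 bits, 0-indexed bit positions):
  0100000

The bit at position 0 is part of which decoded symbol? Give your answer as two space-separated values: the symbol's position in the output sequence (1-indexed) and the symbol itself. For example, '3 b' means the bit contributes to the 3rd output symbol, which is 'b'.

Bit 0: prefix='0' -> emit 'i', reset
Bit 1: prefix='1' (no match yet)
Bit 2: prefix='10' -> emit 'f', reset
Bit 3: prefix='0' -> emit 'i', reset
Bit 4: prefix='0' -> emit 'i', reset

Answer: 1 i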